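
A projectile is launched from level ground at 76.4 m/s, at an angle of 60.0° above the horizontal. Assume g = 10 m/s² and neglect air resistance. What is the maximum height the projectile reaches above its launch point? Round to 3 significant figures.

Vertical component of launch velocity: v_y = 76.4 sin 60.0° = 66.16 m/s.
At the highest point the vertical velocity is zero, so v_y² = 2 g h_max.
h_max = (66.16)² / (2 × 10) = 4377 / 20.00 = 219 m.

219 m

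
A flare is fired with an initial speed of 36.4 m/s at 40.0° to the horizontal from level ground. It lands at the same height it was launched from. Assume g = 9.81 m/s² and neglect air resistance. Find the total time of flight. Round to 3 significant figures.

4.77 s

Vertical component: v_y = 36.4 sin 40.0° = 23.40 m/s.
For a projectile landing at launch height, time of flight is t = 2 v_y / g = 2 × 23.40 / 9.81 = 4.77 s.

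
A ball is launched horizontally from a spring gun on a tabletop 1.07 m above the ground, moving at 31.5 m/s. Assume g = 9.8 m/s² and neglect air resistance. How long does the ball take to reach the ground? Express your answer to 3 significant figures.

The horizontal speed doesn't affect the fall. With v_y0 = 0, h = ½ g t².
t = √(2 × 1.07 / 9.8) = √0.2184 = 0.467 s.

0.467 s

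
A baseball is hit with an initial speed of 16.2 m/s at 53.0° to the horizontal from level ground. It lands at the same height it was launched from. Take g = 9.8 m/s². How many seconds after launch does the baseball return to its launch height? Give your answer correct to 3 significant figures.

Vertical component: v_y = 16.2 sin 53.0° = 12.94 m/s.
For a projectile landing at launch height, time of flight is t = 2 v_y / g = 2 × 12.94 / 9.8 = 2.64 s.

2.64 s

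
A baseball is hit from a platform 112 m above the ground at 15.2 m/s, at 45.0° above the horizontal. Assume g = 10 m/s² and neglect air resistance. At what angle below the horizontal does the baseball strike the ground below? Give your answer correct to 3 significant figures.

77.5°

v_x = 15.2 cos 45.0° = 10.75 m/s.
At impact |v_y| = √(v_y0² + 2 g h) = √(10.75² + 2×10×112) = 48.53 m/s.
Angle below horizontal = arctan(|v_y| / v_x) = arctan(48.53 / 10.75) = 77.5°.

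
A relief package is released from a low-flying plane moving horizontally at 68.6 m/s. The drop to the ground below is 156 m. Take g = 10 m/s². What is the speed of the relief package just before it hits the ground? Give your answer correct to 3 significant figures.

88.5 m/s

Fall time: t = √(2 × 156 / 10) = 5.586 s.
At impact: v_x = 68.6 m/s (unchanged), v_y = g t = 10 × 5.586 = 55.86 m/s.
Speed = √(v_x² + v_y²) = √(4706 + 3120) = 88.5 m/s.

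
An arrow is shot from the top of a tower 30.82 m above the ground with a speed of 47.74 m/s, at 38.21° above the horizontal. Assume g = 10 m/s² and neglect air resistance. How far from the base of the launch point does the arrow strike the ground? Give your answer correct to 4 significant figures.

255.5 m

Components: v_x = 47.74 cos 38.21° = 37.512 m/s, v_y = 47.74 sin 38.21° = 29.529 m/s.
Vertical: 0 = 30.82 + 29.529 t − ½(10) t² ⇒ 5.000 t² − 29.529 t − 30.82 = 0.
t = [29.529 + √(871.96 + 616.40)] / 10.00 = 6.8108 s.
Horizontal: R = v_x · t = 37.512 × 6.8108 = 255.5 m.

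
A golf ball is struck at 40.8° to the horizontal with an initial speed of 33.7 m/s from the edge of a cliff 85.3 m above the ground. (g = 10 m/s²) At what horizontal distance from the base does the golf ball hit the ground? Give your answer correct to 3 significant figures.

176 m

Components: v_x = 33.7 cos 40.8° = 25.51 m/s, v_y = 33.7 sin 40.8° = 22.02 m/s.
Vertical: 0 = 85.3 + 22.02 t − ½(10) t² ⇒ 5.000 t² − 22.02 t − 85.3 = 0.
t = [22.02 + √(484.9 + 1706)] / 10.00 = 6.883 s.
Horizontal: R = v_x · t = 25.51 × 6.883 = 176 m.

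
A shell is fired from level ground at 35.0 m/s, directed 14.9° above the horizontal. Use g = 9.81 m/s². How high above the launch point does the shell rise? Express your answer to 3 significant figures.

Vertical component of launch velocity: v_y = 35.0 sin 14.9° = 9.000 m/s.
At the highest point the vertical velocity is zero, so v_y² = 2 g h_max.
h_max = (9.000)² / (2 × 9.81) = 81.00 / 19.62 = 4.13 m.

4.13 m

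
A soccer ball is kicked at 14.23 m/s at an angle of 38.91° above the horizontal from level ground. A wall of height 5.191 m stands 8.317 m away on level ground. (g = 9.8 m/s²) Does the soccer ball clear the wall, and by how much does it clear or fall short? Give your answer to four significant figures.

No — it falls 1.242 m short of clearing the wall.

v_x = 14.23 cos 38.91° = 11.073 m/s; v_y0 = 14.23 sin 38.91° = 8.9378 m/s.
Time to reach the wall: t = 8.317 / 11.073 = 0.75111 s.
Height at that point: y = 8.9378×0.75111 − 4.900×0.75111² = 3.9489 m.
That is 5.191 − 3.9489 = 1.242 m below the top of the wall, so the soccer ball does not clear it.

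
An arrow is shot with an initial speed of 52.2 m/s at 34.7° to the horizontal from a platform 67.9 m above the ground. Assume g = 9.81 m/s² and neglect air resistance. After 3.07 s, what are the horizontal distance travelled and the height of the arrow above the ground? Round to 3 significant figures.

x = 132 m, y = 113 m

v_x = 52.2 cos 34.7° = 42.92 m/s; v_y0 = 52.2 sin 34.7° = 29.72 m/s.
x = v_x t = 42.92 × 3.07 = 132 m.
y = 67.9 + v_y0 t − ½ g t² = 113 m.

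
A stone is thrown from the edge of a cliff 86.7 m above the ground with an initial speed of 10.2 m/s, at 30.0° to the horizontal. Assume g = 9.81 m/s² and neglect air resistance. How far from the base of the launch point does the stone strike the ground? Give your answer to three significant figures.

42.0 m

Components: v_x = 10.2 cos 30.0° = 8.833 m/s, v_y = 10.2 sin 30.0° = 5.100 m/s.
Vertical: 0 = 86.7 + 5.100 t − ½(9.81) t² ⇒ 4.905 t² − 5.100 t − 86.7 = 0.
t = [5.100 + √(26.01 + 1701)] / 9.810 = 4.756 s.
Horizontal: R = v_x · t = 8.833 × 4.756 = 42.0 m.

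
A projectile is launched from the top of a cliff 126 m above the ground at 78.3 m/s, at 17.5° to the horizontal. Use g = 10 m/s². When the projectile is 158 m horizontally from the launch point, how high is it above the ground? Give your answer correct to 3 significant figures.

153 m

v_x = 78.3 cos 17.5° = 74.68 m/s, v_y0 = 78.3 sin 17.5° = 23.55 m/s.
Time to reach x = 158 m: t = x / v_x = 158 / 74.68 = 2.116 s.
y = 126 + v_y0 t − ½ g t² = 126 + 23.55×2.116 − 5.000×2.116² = 153 m.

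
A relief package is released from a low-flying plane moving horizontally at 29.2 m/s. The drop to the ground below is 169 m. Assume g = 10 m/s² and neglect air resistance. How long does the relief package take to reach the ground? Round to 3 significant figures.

The horizontal speed doesn't affect the fall. With v_y0 = 0, h = ½ g t².
t = √(2 × 169 / 10) = √33.80 = 5.81 s.

5.81 s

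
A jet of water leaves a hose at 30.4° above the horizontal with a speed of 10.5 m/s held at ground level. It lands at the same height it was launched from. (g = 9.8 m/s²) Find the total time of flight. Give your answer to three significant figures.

1.08 s

Vertical component: v_y = 10.5 sin 30.4° = 5.313 m/s.
For a projectile landing at launch height, time of flight is t = 2 v_y / g = 2 × 5.313 / 9.8 = 1.08 s.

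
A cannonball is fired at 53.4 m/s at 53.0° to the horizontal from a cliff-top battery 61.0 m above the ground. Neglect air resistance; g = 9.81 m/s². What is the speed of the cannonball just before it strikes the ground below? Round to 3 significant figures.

v_x = 53.4 cos 53.0° = 32.14 m/s is unchanged throughout.
For the vertical component, v_y² = v_y0² + 2 g h = (42.65)² + 2×9.81×61.0 = 3016, so |v_y| = 54.92 m/s.
Impact speed = √(v_x² + v_y²) = √(1033 + 3016) = 63.6 m/s.

63.6 m/s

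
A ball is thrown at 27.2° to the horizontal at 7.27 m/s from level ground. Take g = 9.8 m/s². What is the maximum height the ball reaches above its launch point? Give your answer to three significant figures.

Vertical component of launch velocity: v_y = 7.27 sin 27.2° = 3.323 m/s.
At the highest point the vertical velocity is zero, so v_y² = 2 g h_max.
h_max = (3.323)² / (2 × 9.8) = 11.04 / 19.60 = 0.563 m.

0.563 m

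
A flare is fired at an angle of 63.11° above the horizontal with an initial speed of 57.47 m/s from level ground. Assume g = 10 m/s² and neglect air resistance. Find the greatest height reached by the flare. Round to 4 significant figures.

Vertical component of launch velocity: v_y = 57.47 sin 63.11° = 51.256 m/s.
At the highest point the vertical velocity is zero, so v_y² = 2 g h_max.
h_max = (51.256)² / (2 × 10) = 2627.2 / 20.00 = 131.4 m.

131.4 m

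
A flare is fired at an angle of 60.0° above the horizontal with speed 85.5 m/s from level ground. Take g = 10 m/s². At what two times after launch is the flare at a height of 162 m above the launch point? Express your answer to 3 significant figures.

2.67 s and 12.1 s

v_y0 = 85.5 sin 60.0° = 74.05 m/s.
Set y = v_y0 t − ½ g t² = 162: 5.000 t² − 74.05 t + 162 = 0.
t = [74.05 ± √(5483 − 3240)] / 10 = (74.05 ± 47.36) / 10, giving t = 2.67 s or t = 12.1 s.
So the flare is at 162 m at t = 2.67 s (rising) and t = 12.1 s (falling).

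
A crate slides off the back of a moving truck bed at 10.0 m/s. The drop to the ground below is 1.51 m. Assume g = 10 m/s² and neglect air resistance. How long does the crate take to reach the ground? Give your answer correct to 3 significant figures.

0.550 s

The horizontal speed doesn't affect the fall. With v_y0 = 0, h = ½ g t².
t = √(2 × 1.51 / 10) = √0.3020 = 0.550 s.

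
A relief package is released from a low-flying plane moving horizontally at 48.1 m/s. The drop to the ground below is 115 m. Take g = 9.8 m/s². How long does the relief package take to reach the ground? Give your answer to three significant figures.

4.84 s

The horizontal speed doesn't affect the fall. With v_y0 = 0, h = ½ g t².
t = √(2 × 115 / 9.8) = √23.47 = 4.84 s.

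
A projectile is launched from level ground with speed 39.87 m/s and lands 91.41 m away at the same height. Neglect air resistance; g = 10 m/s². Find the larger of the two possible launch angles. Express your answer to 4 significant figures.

Level-ground range: R = v₀² sin(2θ)/g ⇒ sin 2θ = R g / v₀² = 91.41×10/39.87² = 0.5750.
2θ = arcsin(0.5750) = 35.100° or 180° − 35.100° = 144.900°.
So θ = 17.55° or θ = 72.45°.

72.45°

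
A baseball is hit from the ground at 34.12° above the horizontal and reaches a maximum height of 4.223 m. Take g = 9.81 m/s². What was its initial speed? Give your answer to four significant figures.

16.23 m/s

At maximum height v_y = 0, so (v₀ sin θ)² = 2 g H.
v₀ sin 34.12° = √(2 × 9.81 × 4.223) = 9.1025 m/s.
v₀ = 9.1025 / sin 34.12° = 9.1025 / 0.5609 = 16.23 m/s.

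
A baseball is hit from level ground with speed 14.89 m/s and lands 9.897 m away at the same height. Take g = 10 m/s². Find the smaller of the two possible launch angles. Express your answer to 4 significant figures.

13.26°

Level-ground range: R = v₀² sin(2θ)/g ⇒ sin 2θ = R g / v₀² = 9.897×10/14.89² = 0.4464.
2θ = arcsin(0.4464) = 26.513° or 180° − 26.513° = 153.487°.
So θ = 13.26° or θ = 76.74°.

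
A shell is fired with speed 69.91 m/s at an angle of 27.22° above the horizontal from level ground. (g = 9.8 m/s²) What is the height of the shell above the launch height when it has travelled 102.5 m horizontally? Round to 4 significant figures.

39.40 m

v_x = 69.91 cos 27.22° = 62.168 m/s, v_y0 = 69.91 sin 27.22° = 31.977 m/s.
Time to reach x = 102.5 m: t = x / v_x = 102.5 / 62.168 = 1.6488 s.
y = v_y0 t − ½ g t² = 31.977×1.6488 − 4.900×1.6488² = 39.40 m.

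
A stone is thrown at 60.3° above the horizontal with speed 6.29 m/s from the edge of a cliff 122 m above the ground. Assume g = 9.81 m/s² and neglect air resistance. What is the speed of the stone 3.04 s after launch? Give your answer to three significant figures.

v_x = 6.29 cos 60.3° = 3.116 m/s (constant).
v_y(t) = 6.29 sin 60.3° − g t = 5.464 − 9.81 × 3.04 = -24.36 m/s.
Speed = √(v_x² + v_y²) = √(9.709 + 593.4) = 24.6 m/s.

24.6 m/s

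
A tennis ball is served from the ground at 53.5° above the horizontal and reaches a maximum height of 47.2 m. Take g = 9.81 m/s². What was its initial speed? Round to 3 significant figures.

At maximum height v_y = 0, so (v₀ sin θ)² = 2 g H.
v₀ sin 53.5° = √(2 × 9.81 × 47.2) = 30.43 m/s.
v₀ = 30.43 / sin 53.5° = 30.43 / 0.8039 = 37.9 m/s.

37.9 m/s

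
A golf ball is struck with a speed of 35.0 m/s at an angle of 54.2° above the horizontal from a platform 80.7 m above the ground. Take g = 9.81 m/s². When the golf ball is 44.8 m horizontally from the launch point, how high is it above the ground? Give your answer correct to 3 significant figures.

119 m

v_x = 35.0 cos 54.2° = 20.47 m/s, v_y0 = 35.0 sin 54.2° = 28.39 m/s.
Time to reach x = 44.8 m: t = x / v_x = 44.8 / 20.47 = 2.189 s.
y = 80.7 + v_y0 t − ½ g t² = 80.7 + 28.39×2.189 − 4.905×2.189² = 119 m.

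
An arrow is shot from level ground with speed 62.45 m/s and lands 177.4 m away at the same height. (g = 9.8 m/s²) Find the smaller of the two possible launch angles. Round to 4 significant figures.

Level-ground range: R = v₀² sin(2θ)/g ⇒ sin 2θ = R g / v₀² = 177.4×9.8/62.45² = 0.4458.
2θ = arcsin(0.4458) = 26.475° or 180° − 26.475° = 153.525°.
So θ = 13.24° or θ = 76.76°.

13.24°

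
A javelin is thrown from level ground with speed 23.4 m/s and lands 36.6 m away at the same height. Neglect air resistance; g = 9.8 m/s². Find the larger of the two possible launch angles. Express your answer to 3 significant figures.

Level-ground range: R = v₀² sin(2θ)/g ⇒ sin 2θ = R g / v₀² = 36.6×9.8/23.4² = 0.6551.
2θ = arcsin(0.6551) = 40.93° or 180° − 40.93° = 139.07°.
So θ = 20.5° or θ = 69.5°.

69.5°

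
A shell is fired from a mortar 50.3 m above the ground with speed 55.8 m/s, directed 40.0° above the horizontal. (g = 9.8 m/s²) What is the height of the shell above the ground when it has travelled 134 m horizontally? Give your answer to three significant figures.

115 m

v_x = 55.8 cos 40.0° = 42.75 m/s, v_y0 = 55.8 sin 40.0° = 35.87 m/s.
Time to reach x = 134 m: t = x / v_x = 134 / 42.75 = 3.135 s.
y = 50.3 + v_y0 t − ½ g t² = 50.3 + 35.87×3.135 − 4.900×3.135² = 115 m.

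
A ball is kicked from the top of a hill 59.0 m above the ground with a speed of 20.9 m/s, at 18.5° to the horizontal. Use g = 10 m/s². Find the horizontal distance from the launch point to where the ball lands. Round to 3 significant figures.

82.5 m

Components: v_x = 20.9 cos 18.5° = 19.82 m/s, v_y = 20.9 sin 18.5° = 6.632 m/s.
Vertical: 0 = 59.0 + 6.632 t − ½(10) t² ⇒ 5.000 t² − 6.632 t − 59.0 = 0.
t = [6.632 + √(43.98 + 1180)] / 10.00 = 4.162 s.
Horizontal: R = v_x · t = 19.82 × 4.162 = 82.5 m.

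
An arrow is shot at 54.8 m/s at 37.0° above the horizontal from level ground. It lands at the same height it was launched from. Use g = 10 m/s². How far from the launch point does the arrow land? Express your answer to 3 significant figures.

Components: v_x = 54.8 cos 37.0° = 43.77 m/s, v_y = 54.8 sin 37.0° = 32.98 m/s.
Time of flight (same landing height): t = 2 v_y / g = 2 × 32.98 / 10 = 6.596 s.
Range: R = v_x · t = 43.77 × 6.596 = 289 m.

289 m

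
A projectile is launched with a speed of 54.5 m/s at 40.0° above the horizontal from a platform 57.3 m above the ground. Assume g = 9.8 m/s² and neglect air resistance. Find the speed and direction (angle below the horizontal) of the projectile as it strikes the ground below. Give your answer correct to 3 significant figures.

64.0 m/s at 49.3° below the horizontal

v_x = 54.5 cos 40.0° = 41.75 m/s (constant).
|v_y| at impact = √((35.03)² + 2×9.8×57.3) = 48.48 m/s.
Speed = √(41.75² + 48.48²) = 64.0 m/s; angle = arctan(48.48/41.75) = 49.3° below horizontal.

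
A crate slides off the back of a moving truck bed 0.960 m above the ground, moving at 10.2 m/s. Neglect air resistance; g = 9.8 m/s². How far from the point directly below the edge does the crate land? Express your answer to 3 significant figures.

4.51 m

Initial vertical velocity is zero, so the fall time comes from h = ½ g t²: t = √(2 × 0.960 / 9.8) = 0.4426 s.
Horizontal motion is uniform at 10.2 m/s, so x = 10.2 × 0.4426 = 4.51 m.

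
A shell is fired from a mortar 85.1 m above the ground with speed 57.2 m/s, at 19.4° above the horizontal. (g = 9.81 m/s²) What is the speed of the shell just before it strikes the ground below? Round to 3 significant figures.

70.3 m/s

v_x = 57.2 cos 19.4° = 53.95 m/s is unchanged throughout.
For the vertical component, v_y² = v_y0² + 2 g h = (19.00)² + 2×9.81×85.1 = 2031, so |v_y| = 45.07 m/s.
Impact speed = √(v_x² + v_y²) = √(2911 + 2031) = 70.3 m/s.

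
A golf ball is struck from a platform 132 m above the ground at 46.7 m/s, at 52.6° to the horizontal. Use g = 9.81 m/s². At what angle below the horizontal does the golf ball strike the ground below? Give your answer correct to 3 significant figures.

v_x = 46.7 cos 52.6° = 28.36 m/s.
At impact |v_y| = √(v_y0² + 2 g h) = √(37.10² + 2×9.81×132) = 62.98 m/s.
Angle below horizontal = arctan(|v_y| / v_x) = arctan(62.98 / 28.36) = 65.8°.

65.8°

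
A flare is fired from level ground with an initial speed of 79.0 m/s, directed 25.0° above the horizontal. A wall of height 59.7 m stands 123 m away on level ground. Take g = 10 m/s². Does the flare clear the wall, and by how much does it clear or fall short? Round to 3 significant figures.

No — it falls 17.1 m short of clearing the wall.

v_x = 79.0 cos 25.0° = 71.60 m/s; v_y0 = 79.0 sin 25.0° = 33.39 m/s.
Time to reach the wall: t = 123 / 71.60 = 1.718 s.
Height at that point: y = 33.39×1.718 − 5.000×1.718² = 42.61 m.
That is 59.7 − 42.61 = 17.1 m below the top of the wall, so the flare does not clear it.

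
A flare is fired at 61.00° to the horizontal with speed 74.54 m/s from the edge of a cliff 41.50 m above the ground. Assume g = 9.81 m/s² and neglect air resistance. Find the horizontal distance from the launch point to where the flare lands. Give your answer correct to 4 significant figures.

502.3 m

Components: v_x = 74.54 cos 61.00° = 36.138 m/s, v_y = 74.54 sin 61.00° = 65.194 m/s.
Vertical: 0 = 41.50 + 65.194 t − ½(9.81) t² ⇒ 4.905 t² − 65.194 t − 41.50 = 0.
t = [65.194 + √(4250.3 + 814.23)] / 9.810 = 13.900 s.
Horizontal: R = v_x · t = 36.138 × 13.900 = 502.3 m.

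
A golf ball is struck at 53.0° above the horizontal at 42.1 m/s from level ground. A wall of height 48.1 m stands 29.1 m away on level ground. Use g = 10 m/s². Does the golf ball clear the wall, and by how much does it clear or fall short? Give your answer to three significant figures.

v_x = 42.1 cos 53.0° = 25.34 m/s; v_y0 = 42.1 sin 53.0° = 33.62 m/s.
Time to reach the wall: t = 29.1 / 25.34 = 1.148 s.
Height at that point: y = 33.62×1.148 − 5.000×1.148² = 32.01 m.
That is 48.1 − 32.01 = 16.1 m below the top of the wall, so the golf ball does not clear it.

No — it falls 16.1 m short of clearing the wall.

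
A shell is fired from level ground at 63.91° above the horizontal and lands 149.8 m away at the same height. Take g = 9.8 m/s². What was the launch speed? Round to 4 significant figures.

43.11 m/s

On level ground, R = v₀² sin(2θ) / g, so v₀ = √(R g / sin 2θ).
sin(2 × 63.91°) = 0.7899.
v₀ = √(149.8 × 9.8 / 0.7899) = √1858.5 = 43.11 m/s.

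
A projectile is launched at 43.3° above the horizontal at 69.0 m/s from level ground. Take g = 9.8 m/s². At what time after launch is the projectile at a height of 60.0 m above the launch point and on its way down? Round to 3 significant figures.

v_y0 = 69.0 sin 43.3° = 47.32 m/s.
Set y = v_y0 t − ½ g t² = 60.0: 4.900 t² − 47.32 t + 60.0 = 0.
t = [47.32 ± √(2239 − 1176)] / 9.8 = (47.32 ± 32.60) / 9.8, giving t = 1.50 s or t = 8.16 s.
On the way down corresponds to the larger root: t = 8.16 s.

8.16 s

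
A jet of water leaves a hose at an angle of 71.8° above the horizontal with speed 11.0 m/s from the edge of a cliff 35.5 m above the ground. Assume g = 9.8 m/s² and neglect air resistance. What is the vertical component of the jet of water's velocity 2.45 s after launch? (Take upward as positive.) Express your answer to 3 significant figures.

Initial vertical component: v_y0 = 11.0 sin 71.8° = 10.45 m/s.
v_y(t) = v_y0 − g t = 10.45 − 9.8 × 2.45 = -13.6 m/s.

-13.6 m/s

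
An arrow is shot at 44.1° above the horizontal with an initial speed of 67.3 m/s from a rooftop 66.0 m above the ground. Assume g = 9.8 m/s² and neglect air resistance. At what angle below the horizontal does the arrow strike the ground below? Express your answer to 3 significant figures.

50.7°

v_x = 67.3 cos 44.1° = 48.33 m/s.
At impact |v_y| = √(v_y0² + 2 g h) = √(46.83² + 2×9.8×66.0) = 59.05 m/s.
Angle below horizontal = arctan(|v_y| / v_x) = arctan(59.05 / 48.33) = 50.7°.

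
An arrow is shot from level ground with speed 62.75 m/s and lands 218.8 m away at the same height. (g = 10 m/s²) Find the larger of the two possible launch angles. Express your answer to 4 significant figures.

73.12°

Level-ground range: R = v₀² sin(2θ)/g ⇒ sin 2θ = R g / v₀² = 218.8×10/62.75² = 0.5557.
2θ = arcsin(0.5557) = 33.759° or 180° − 33.759° = 146.241°.
So θ = 16.88° or θ = 73.12°.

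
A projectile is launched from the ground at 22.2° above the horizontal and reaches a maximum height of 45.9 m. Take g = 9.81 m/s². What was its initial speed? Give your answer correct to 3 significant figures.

At maximum height v_y = 0, so (v₀ sin θ)² = 2 g H.
v₀ sin 22.2° = √(2 × 9.81 × 45.9) = 30.01 m/s.
v₀ = 30.01 / sin 22.2° = 30.01 / 0.3778 = 79.4 m/s.

79.4 m/s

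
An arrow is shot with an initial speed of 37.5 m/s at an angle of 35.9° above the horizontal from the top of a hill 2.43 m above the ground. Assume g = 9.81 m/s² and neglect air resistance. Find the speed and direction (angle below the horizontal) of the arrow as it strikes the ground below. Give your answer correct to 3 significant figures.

38.1 m/s at 37.2° below the horizontal

v_x = 37.5 cos 35.9° = 30.38 m/s (constant).
|v_y| at impact = √((21.99)² + 2×9.81×2.43) = 23.05 m/s.
Speed = √(30.38² + 23.05²) = 38.1 m/s; angle = arctan(23.05/30.38) = 37.2° below horizontal.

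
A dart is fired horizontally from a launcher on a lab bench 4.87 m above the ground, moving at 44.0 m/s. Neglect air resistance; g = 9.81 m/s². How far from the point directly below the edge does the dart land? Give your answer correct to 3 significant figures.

Initial vertical velocity is zero, so the fall time comes from h = ½ g t²: t = √(2 × 4.87 / 9.81) = 0.9964 s.
Horizontal motion is uniform at 44.0 m/s, so x = 44.0 × 0.9964 = 43.8 m.

43.8 m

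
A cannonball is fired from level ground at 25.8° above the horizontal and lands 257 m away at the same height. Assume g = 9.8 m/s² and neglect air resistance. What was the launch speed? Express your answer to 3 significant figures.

56.7 m/s

On level ground, R = v₀² sin(2θ) / g, so v₀ = √(R g / sin 2θ).
sin(2 × 25.8°) = 0.7837.
v₀ = √(257 × 9.8 / 0.7837) = √3214 = 56.7 m/s.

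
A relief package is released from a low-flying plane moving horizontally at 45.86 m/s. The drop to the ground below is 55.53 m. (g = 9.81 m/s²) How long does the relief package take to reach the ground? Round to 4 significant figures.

The horizontal speed doesn't affect the fall. With v_y0 = 0, h = ½ g t².
t = √(2 × 55.53 / 9.81) = √11.321 = 3.365 s.

3.365 s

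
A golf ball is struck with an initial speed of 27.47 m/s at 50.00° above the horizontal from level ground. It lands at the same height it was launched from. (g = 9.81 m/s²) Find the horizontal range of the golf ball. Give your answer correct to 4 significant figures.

For level ground, R = v₀² sin(2θ) / g.
sin(2 × 50.00°) = sin 100.00° = 0.9848.
R = (27.47)² × 0.9848 / 9.81 = 75.75 m.

75.75 m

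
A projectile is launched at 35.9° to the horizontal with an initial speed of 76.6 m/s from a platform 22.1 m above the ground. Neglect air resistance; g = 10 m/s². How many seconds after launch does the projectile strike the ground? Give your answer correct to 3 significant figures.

Vertical component: v_y = 76.6 sin 35.9° = 44.92 m/s.
Taking up as positive with launch at y = 22.1 m, landing at y = 0: 0 = 22.1 + 44.92 t − ½(10) t².
Solving 5.000 t² − 44.92 t − 22.1 = 0 gives t = [44.92 + √(44.92² + 4·5.000·22.1)] / 10.00 = 9.45 s.

9.45 s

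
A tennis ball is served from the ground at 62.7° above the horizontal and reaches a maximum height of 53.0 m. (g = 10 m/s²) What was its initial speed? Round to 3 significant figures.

At maximum height v_y = 0, so (v₀ sin θ)² = 2 g H.
v₀ sin 62.7° = √(2 × 10 × 53.0) = 32.56 m/s.
v₀ = 32.56 / sin 62.7° = 32.56 / 0.8886 = 36.6 m/s.

36.6 m/s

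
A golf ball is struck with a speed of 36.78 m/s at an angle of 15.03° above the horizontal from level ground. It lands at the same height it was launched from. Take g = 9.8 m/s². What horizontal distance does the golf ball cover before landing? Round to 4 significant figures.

Components: v_x = 36.78 cos 15.03° = 35.522 m/s, v_y = 36.78 sin 15.03° = 9.5380 m/s.
Time of flight (same landing height): t = 2 v_y / g = 2 × 9.5380 / 9.8 = 1.9465 s.
Range: R = v_x · t = 35.522 × 1.9465 = 69.14 m.

69.14 m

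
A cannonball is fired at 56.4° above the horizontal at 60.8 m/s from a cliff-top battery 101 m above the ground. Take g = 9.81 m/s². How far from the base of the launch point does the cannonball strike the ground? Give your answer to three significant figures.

405 m

Components: v_x = 60.8 cos 56.4° = 33.65 m/s, v_y = 60.8 sin 56.4° = 50.64 m/s.
Vertical: 0 = 101 + 50.64 t − ½(9.81) t² ⇒ 4.905 t² − 50.64 t − 101 = 0.
t = [50.64 + √(2564 + 1982)] / 9.810 = 12.04 s.
Horizontal: R = v_x · t = 33.65 × 12.04 = 405 m.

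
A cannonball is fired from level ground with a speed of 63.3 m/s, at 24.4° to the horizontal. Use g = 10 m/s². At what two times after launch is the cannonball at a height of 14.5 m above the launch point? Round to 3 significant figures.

v_y0 = 63.3 sin 24.4° = 26.15 m/s.
Set y = v_y0 t − ½ g t² = 14.5: 5.000 t² − 26.15 t + 14.5 = 0.
t = [26.15 ± √(683.8 − 290.0)] / 10 = (26.15 ± 19.84) / 10, giving t = 0.631 s or t = 4.60 s.
So the cannonball is at 14.5 m at t = 0.631 s (rising) and t = 4.60 s (falling).

0.631 s and 4.60 s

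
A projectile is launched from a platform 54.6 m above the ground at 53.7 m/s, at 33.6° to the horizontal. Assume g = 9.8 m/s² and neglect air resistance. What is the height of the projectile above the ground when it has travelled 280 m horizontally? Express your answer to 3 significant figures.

v_x = 53.7 cos 33.6° = 44.73 m/s, v_y0 = 53.7 sin 33.6° = 29.72 m/s.
Time to reach x = 280 m: t = x / v_x = 280 / 44.73 = 6.260 s.
y = 54.6 + v_y0 t − ½ g t² = 54.6 + 29.72×6.260 − 4.900×6.260² = 48.6 m.

48.6 m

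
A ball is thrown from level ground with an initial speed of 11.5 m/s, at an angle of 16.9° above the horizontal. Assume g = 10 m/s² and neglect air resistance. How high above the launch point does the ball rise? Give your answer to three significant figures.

0.559 m

Vertical component of launch velocity: v_y = 11.5 sin 16.9° = 3.343 m/s.
At the highest point the vertical velocity is zero, so v_y² = 2 g h_max.
h_max = (3.343)² / (2 × 10) = 11.18 / 20.00 = 0.559 m.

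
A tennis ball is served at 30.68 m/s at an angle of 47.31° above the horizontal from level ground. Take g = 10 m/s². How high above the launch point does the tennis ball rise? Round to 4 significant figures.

Vertical component of launch velocity: v_y = 30.68 sin 47.31° = 22.551 m/s.
At the highest point the vertical velocity is zero, so v_y² = 2 g h_max.
h_max = (22.551)² / (2 × 10) = 508.55 / 20.00 = 25.43 m.

25.43 m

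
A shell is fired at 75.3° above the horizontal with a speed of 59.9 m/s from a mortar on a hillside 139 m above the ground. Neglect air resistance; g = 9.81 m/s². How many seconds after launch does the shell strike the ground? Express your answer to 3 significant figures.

Vertical component: v_y = 59.9 sin 75.3° = 57.94 m/s.
Taking up as positive with launch at y = 139 m, landing at y = 0: 0 = 139 + 57.94 t − ½(9.81) t².
Solving 4.905 t² − 57.94 t − 139 = 0 gives t = [57.94 + √(57.94² + 4·4.905·139)] / 9.810 = 13.9 s.

13.9 s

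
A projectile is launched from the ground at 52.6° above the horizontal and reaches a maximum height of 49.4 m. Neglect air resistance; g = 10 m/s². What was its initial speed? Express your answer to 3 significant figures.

At maximum height v_y = 0, so (v₀ sin θ)² = 2 g H.
v₀ sin 52.6° = √(2 × 10 × 49.4) = 31.43 m/s.
v₀ = 31.43 / sin 52.6° = 31.43 / 0.7944 = 39.6 m/s.

39.6 m/s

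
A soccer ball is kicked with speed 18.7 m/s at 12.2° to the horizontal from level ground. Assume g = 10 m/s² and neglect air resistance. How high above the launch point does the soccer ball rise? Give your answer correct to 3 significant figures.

0.781 m

Vertical component of launch velocity: v_y = 18.7 sin 12.2° = 3.952 m/s.
At the highest point the vertical velocity is zero, so v_y² = 2 g h_max.
h_max = (3.952)² / (2 × 10) = 15.62 / 20.00 = 0.781 m.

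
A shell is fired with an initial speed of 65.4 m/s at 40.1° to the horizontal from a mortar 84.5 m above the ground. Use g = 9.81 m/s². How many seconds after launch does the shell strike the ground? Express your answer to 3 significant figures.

10.3 s

Vertical component: v_y = 65.4 sin 40.1° = 42.13 m/s.
Taking up as positive with launch at y = 84.5 m, landing at y = 0: 0 = 84.5 + 42.13 t − ½(9.81) t².
Solving 4.905 t² − 42.13 t − 84.5 = 0 gives t = [42.13 + √(42.13² + 4·4.905·84.5)] / 9.810 = 10.3 s.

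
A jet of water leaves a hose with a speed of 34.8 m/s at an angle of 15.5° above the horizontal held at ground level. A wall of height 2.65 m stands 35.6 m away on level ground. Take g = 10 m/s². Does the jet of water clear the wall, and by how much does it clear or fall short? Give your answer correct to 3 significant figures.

v_x = 34.8 cos 15.5° = 33.53 m/s; v_y0 = 34.8 sin 15.5° = 9.300 m/s.
Time to reach the wall: t = 35.6 / 33.53 = 1.062 s.
Height at that point: y = 9.300×1.062 − 5.000×1.062² = 4.237 m.
That is 4.237 − 2.65 = 1.59 m above the top of the wall, so the jet of water clears it.

Yes — it clears the wall by 1.59 m.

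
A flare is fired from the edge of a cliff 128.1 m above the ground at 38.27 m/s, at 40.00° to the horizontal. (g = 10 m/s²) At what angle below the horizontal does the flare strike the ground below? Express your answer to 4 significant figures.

62.48°

v_x = 38.27 cos 40.00° = 29.317 m/s.
At impact |v_y| = √(v_y0² + 2 g h) = √(24.599² + 2×10×128.1) = 56.277 m/s.
Angle below horizontal = arctan(|v_y| / v_x) = arctan(56.277 / 29.317) = 62.48°.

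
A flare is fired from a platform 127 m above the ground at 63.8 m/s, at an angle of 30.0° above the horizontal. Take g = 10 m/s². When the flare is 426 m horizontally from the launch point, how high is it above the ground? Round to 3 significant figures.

75.7 m

v_x = 63.8 cos 30.0° = 55.25 m/s, v_y0 = 63.8 sin 30.0° = 31.90 m/s.
Time to reach x = 426 m: t = x / v_x = 426 / 55.25 = 7.710 s.
y = 127 + v_y0 t − ½ g t² = 127 + 31.90×7.710 − 5.000×7.710² = 75.7 m.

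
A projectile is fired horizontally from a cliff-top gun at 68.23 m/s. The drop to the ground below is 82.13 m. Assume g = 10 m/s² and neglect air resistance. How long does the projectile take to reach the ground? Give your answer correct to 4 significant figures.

4.053 s

The horizontal speed doesn't affect the fall. With v_y0 = 0, h = ½ g t².
t = √(2 × 82.13 / 10) = √16.426 = 4.053 s.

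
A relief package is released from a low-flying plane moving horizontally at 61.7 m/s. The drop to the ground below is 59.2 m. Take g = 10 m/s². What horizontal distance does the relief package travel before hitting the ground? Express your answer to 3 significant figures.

Initial vertical velocity is zero, so the fall time comes from h = ½ g t²: t = √(2 × 59.2 / 10) = 3.441 s.
Horizontal motion is uniform at 61.7 m/s, so x = 61.7 × 3.441 = 212 m.

212 m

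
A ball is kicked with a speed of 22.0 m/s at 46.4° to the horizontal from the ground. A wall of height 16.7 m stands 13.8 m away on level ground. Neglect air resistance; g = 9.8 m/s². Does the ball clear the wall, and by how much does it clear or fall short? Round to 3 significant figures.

v_x = 22.0 cos 46.4° = 15.17 m/s; v_y0 = 22.0 sin 46.4° = 15.93 m/s.
Time to reach the wall: t = 13.8 / 15.17 = 0.9097 s.
Height at that point: y = 15.93×0.9097 − 4.900×0.9097² = 10.44 m.
That is 16.7 − 10.44 = 6.26 m below the top of the wall, so the ball does not clear it.

No — it falls 6.26 m short of clearing the wall.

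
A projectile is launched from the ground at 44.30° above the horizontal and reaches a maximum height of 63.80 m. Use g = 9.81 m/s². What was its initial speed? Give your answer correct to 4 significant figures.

50.66 m/s

At maximum height v_y = 0, so (v₀ sin θ)² = 2 g H.
v₀ sin 44.30° = √(2 × 9.81 × 63.80) = 35.380 m/s.
v₀ = 35.380 / sin 44.30° = 35.380 / 0.6984 = 50.66 m/s.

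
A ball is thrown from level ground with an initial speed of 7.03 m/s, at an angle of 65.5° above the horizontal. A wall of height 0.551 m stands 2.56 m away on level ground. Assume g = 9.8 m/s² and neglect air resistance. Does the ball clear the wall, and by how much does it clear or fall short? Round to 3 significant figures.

Yes — it clears the wall by 1.29 m.

v_x = 7.03 cos 65.5° = 2.915 m/s; v_y0 = 7.03 sin 65.5° = 6.397 m/s.
Time to reach the wall: t = 2.56 / 2.915 = 0.8782 s.
Height at that point: y = 6.397×0.8782 − 4.900×0.8782² = 1.839 m.
That is 1.839 − 0.551 = 1.29 m above the top of the wall, so the ball clears it.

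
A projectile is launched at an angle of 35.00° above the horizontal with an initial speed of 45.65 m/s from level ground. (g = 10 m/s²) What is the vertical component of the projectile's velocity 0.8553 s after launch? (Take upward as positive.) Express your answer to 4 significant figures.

Initial vertical component: v_y0 = 45.65 sin 35.00° = 26.184 m/s.
v_y(t) = v_y0 − g t = 26.184 − 10 × 0.8553 = 17.63 m/s.

17.63 m/s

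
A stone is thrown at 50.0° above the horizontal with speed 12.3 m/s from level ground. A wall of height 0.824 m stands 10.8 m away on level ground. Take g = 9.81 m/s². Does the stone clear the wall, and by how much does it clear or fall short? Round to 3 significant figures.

v_x = 12.3 cos 50.0° = 7.906 m/s; v_y0 = 12.3 sin 50.0° = 9.422 m/s.
Time to reach the wall: t = 10.8 / 7.906 = 1.366 s.
Height at that point: y = 9.422×1.366 − 4.905×1.366² = 3.718 m.
That is 3.718 − 0.824 = 2.89 m above the top of the wall, so the stone clears it.

Yes — it clears the wall by 2.89 m.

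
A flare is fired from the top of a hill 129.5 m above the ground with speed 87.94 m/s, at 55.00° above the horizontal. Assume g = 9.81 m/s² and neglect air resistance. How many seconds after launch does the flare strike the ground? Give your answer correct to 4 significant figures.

16.31 s

Vertical component: v_y = 87.94 sin 55.00° = 72.036 m/s.
Taking up as positive with launch at y = 129.5 m, landing at y = 0: 0 = 129.5 + 72.036 t − ½(9.81) t².
Solving 4.905 t² − 72.036 t − 129.5 = 0 gives t = [72.036 + √(72.036² + 4·4.905·129.5)] / 9.810 = 16.31 s.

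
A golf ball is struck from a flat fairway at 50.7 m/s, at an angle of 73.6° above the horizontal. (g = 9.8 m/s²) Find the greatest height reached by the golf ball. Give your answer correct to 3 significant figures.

121 m

Vertical component of launch velocity: v_y = 50.7 sin 73.6° = 48.64 m/s.
At the highest point the vertical velocity is zero, so v_y² = 2 g h_max.
h_max = (48.64)² / (2 × 9.8) = 2366 / 19.60 = 121 m.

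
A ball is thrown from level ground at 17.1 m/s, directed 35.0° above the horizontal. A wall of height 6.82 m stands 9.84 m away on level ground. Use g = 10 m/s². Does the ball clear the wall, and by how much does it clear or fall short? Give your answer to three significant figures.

v_x = 17.1 cos 35.0° = 14.01 m/s; v_y0 = 17.1 sin 35.0° = 9.808 m/s.
Time to reach the wall: t = 9.84 / 14.01 = 0.7024 s.
Height at that point: y = 9.808×0.7024 − 5.000×0.7024² = 4.422 m.
That is 6.82 − 4.422 = 2.40 m below the top of the wall, so the ball does not clear it.

No — it falls 2.40 m short of clearing the wall.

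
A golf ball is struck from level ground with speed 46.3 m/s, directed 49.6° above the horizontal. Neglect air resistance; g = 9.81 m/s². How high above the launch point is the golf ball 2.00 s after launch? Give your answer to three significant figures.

50.9 m

v_y0 = 46.3 sin 49.6° = 35.26 m/s.
y(t) = v_y0 t − ½ g t² = 35.26×2.00 − 4.905×2.00² = 50.9 m.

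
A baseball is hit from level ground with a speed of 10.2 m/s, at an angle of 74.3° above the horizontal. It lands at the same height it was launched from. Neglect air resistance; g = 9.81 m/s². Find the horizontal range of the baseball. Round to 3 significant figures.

Components: v_x = 10.2 cos 74.3° = 2.760 m/s, v_y = 10.2 sin 74.3° = 9.819 m/s.
Time of flight (same landing height): t = 2 v_y / g = 2 × 9.819 / 9.81 = 2.002 s.
Range: R = v_x · t = 2.760 × 2.002 = 5.53 m.

5.53 m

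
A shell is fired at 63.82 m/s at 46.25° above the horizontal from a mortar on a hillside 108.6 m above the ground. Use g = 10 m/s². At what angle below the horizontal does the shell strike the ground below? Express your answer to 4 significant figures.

v_x = 63.82 cos 46.25° = 44.132 m/s.
At impact |v_y| = √(v_y0² + 2 g h) = √(46.101² + 2×10×108.6) = 65.554 m/s.
Angle below horizontal = arctan(|v_y| / v_x) = arctan(65.554 / 44.132) = 56.05°.

56.05°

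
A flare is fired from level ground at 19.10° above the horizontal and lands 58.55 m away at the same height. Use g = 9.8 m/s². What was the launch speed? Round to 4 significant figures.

On level ground, R = v₀² sin(2θ) / g, so v₀ = √(R g / sin 2θ).
sin(2 × 19.10°) = 0.6184.
v₀ = √(58.55 × 9.8 / 0.6184) = √927.86 = 30.46 m/s.

30.46 m/s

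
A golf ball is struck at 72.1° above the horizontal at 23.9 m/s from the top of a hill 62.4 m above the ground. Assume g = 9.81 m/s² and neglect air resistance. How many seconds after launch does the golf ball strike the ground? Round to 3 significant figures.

Vertical component: v_y = 23.9 sin 72.1° = 22.74 m/s.
Taking up as positive with launch at y = 62.4 m, landing at y = 0: 0 = 62.4 + 22.74 t − ½(9.81) t².
Solving 4.905 t² − 22.74 t − 62.4 = 0 gives t = [22.74 + √(22.74² + 4·4.905·62.4)] / 9.810 = 6.57 s.

6.57 s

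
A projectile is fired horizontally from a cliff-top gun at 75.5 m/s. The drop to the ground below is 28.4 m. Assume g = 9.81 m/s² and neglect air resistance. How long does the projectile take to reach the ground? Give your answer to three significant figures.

The horizontal speed doesn't affect the fall. With v_y0 = 0, h = ½ g t².
t = √(2 × 28.4 / 9.81) = √5.790 = 2.41 s.

2.41 s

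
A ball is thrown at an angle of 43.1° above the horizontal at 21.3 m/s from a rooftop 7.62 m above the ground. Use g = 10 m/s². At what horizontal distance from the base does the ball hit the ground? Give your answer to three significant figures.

Components: v_x = 21.3 cos 43.1° = 15.55 m/s, v_y = 21.3 sin 43.1° = 14.55 m/s.
Vertical: 0 = 7.62 + 14.55 t − ½(10) t² ⇒ 5.000 t² − 14.55 t − 7.62 = 0.
t = [14.55 + √(211.7 + 152.4)] / 10.00 = 3.363 s.
Horizontal: R = v_x · t = 15.55 × 3.363 = 52.3 m.

52.3 m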